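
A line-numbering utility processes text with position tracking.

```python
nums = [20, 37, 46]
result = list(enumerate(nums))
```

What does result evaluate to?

Step 1: enumerate pairs each element with its index:
  (0, 20)
  (1, 37)
  (2, 46)
Therefore result = [(0, 20), (1, 37), (2, 46)].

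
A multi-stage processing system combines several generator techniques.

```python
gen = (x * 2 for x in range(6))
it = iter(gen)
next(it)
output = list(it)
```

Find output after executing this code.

Step 1: Generator produces [0, 2, 4, 6, 8, 10].
Step 2: next(it) consumes first element (0).
Step 3: list(it) collects remaining: [2, 4, 6, 8, 10].
Therefore output = [2, 4, 6, 8, 10].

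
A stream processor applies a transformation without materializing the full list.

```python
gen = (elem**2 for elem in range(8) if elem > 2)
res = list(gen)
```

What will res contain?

Step 1: For range(8), keep elem > 2, then square:
  elem=0: 0 <= 2, excluded
  elem=1: 1 <= 2, excluded
  elem=2: 2 <= 2, excluded
  elem=3: 3 > 2, yield 3**2 = 9
  elem=4: 4 > 2, yield 4**2 = 16
  elem=5: 5 > 2, yield 5**2 = 25
  elem=6: 6 > 2, yield 6**2 = 36
  elem=7: 7 > 2, yield 7**2 = 49
Therefore res = [9, 16, 25, 36, 49].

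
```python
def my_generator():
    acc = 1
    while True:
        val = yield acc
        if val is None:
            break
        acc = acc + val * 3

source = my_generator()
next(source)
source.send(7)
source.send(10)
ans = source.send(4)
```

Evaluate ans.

Step 1: next() -> yield acc=1.
Step 2: send(7) -> val=7, acc = 1 + 7*3 = 22, yield 22.
Step 3: send(10) -> val=10, acc = 22 + 10*3 = 52, yield 52.
Step 4: send(4) -> val=4, acc = 52 + 4*3 = 64, yield 64.
Therefore ans = 64.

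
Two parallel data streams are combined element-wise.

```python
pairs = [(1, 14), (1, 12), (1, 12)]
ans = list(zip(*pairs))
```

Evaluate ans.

Step 1: zip(*pairs) transposes: unzips [(1, 14), (1, 12), (1, 12)] into separate sequences.
Step 2: First elements: (1, 1, 1), second elements: (14, 12, 12).
Therefore ans = [(1, 1, 1), (14, 12, 12)].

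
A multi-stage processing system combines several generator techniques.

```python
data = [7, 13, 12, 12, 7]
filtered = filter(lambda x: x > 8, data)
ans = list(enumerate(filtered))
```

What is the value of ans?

Step 1: Filter [7, 13, 12, 12, 7] for > 8: [13, 12, 12].
Step 2: enumerate re-indexes from 0: [(0, 13), (1, 12), (2, 12)].
Therefore ans = [(0, 13), (1, 12), (2, 12)].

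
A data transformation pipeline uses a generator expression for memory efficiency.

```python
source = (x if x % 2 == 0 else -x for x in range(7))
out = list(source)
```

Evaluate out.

Step 1: For each x in range(7), yield x if even, else -x:
  x=0: even, yield 0
  x=1: odd, yield -1
  x=2: even, yield 2
  x=3: odd, yield -3
  x=4: even, yield 4
  x=5: odd, yield -5
  x=6: even, yield 6
Therefore out = [0, -1, 2, -3, 4, -5, 6].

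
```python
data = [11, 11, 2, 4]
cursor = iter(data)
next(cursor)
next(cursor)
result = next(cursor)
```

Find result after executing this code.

Step 1: Create iterator over [11, 11, 2, 4].
Step 2: next() consumes 11.
Step 3: next() consumes 11.
Step 4: next() returns 2.
Therefore result = 2.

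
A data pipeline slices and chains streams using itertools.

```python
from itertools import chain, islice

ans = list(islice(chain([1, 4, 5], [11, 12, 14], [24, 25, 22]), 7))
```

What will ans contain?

Step 1: chain([1, 4, 5], [11, 12, 14], [24, 25, 22]) = [1, 4, 5, 11, 12, 14, 24, 25, 22].
Step 2: islice takes first 7 elements: [1, 4, 5, 11, 12, 14, 24].
Therefore ans = [1, 4, 5, 11, 12, 14, 24].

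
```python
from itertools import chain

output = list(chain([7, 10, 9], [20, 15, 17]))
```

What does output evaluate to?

Step 1: chain() concatenates iterables: [7, 10, 9] + [20, 15, 17].
Therefore output = [7, 10, 9, 20, 15, 17].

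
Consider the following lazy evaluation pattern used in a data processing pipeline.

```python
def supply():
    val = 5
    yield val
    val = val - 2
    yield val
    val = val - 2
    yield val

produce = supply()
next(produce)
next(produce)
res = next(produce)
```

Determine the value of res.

Step 1: Trace through generator execution:
  Yield 1: val starts at 5, yield 5
  Yield 2: val = 5 - 2 = 3, yield 3
  Yield 3: val = 3 - 2 = 1, yield 1
Step 2: First next() gets 5, second next() gets the second value, third next() yields 1.
Therefore res = 1.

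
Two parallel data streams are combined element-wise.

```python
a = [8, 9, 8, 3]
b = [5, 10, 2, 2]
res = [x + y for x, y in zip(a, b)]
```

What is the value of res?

Step 1: Add corresponding elements:
  8 + 5 = 13
  9 + 10 = 19
  8 + 2 = 10
  3 + 2 = 5
Therefore res = [13, 19, 10, 5].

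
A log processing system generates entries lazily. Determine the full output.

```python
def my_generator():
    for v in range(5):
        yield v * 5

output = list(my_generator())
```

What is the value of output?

Step 1: For each v in range(5), yield v * 5:
  v=0: yield 0 * 5 = 0
  v=1: yield 1 * 5 = 5
  v=2: yield 2 * 5 = 10
  v=3: yield 3 * 5 = 15
  v=4: yield 4 * 5 = 20
Therefore output = [0, 5, 10, 15, 20].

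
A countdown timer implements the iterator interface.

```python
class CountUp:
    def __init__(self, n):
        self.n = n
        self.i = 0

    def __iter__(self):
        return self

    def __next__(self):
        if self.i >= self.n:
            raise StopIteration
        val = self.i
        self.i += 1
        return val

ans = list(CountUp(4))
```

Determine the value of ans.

Step 1: CountUp(4) creates an iterator counting 0 to 3.
Step 2: list() consumes all values: [0, 1, 2, 3].
Therefore ans = [0, 1, 2, 3].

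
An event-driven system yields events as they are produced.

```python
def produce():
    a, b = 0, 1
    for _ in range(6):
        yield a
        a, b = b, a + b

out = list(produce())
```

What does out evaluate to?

Step 1: Fibonacci-like sequence starting with a=0, b=1:
  Iteration 1: yield a=0, then a,b = 1,1
  Iteration 2: yield a=1, then a,b = 1,2
  Iteration 3: yield a=1, then a,b = 2,3
  Iteration 4: yield a=2, then a,b = 3,5
  Iteration 5: yield a=3, then a,b = 5,8
  Iteration 6: yield a=5, then a,b = 8,13
Therefore out = [0, 1, 1, 2, 3, 5].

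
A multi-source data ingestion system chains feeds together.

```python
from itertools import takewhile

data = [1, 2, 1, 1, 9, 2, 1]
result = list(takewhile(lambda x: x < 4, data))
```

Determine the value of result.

Step 1: takewhile stops at first element >= 4:
  1 < 4: take
  2 < 4: take
  1 < 4: take
  1 < 4: take
  9 >= 4: stop
Therefore result = [1, 2, 1, 1].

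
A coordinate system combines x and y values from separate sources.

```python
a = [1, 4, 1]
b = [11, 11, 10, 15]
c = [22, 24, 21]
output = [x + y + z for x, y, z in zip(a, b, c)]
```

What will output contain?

Step 1: zip three lists (truncates to shortest, len=3):
  1 + 11 + 22 = 34
  4 + 11 + 24 = 39
  1 + 10 + 21 = 32
Therefore output = [34, 39, 32].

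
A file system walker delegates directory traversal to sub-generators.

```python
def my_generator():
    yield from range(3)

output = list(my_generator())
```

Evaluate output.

Step 1: yield from delegates to the iterable, yielding each element.
Step 2: Collected values: [0, 1, 2].
Therefore output = [0, 1, 2].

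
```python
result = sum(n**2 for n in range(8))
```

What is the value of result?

Step 1: Compute n**2 for each n in range(8):
  n=0: 0**2 = 0
  n=1: 1**2 = 1
  n=2: 2**2 = 4
  n=3: 3**2 = 9
  n=4: 4**2 = 16
  n=5: 5**2 = 25
  n=6: 6**2 = 36
  n=7: 7**2 = 49
Step 2: sum = 0 + 1 + 4 + 9 + 16 + 25 + 36 + 49 = 140.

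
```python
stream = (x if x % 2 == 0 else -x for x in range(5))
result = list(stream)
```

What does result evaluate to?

Step 1: For each x in range(5), yield x if even, else -x:
  x=0: even, yield 0
  x=1: odd, yield -1
  x=2: even, yield 2
  x=3: odd, yield -3
  x=4: even, yield 4
Therefore result = [0, -1, 2, -3, 4].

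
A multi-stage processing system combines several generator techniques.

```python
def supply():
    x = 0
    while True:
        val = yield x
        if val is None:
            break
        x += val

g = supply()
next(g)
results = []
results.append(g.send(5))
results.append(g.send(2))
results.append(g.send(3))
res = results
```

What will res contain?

Step 1: next(g) -> yield 0.
Step 2: send(5) -> x = 5, yield 5.
Step 3: send(2) -> x = 7, yield 7.
Step 4: send(3) -> x = 10, yield 10.
Therefore res = [5, 7, 10].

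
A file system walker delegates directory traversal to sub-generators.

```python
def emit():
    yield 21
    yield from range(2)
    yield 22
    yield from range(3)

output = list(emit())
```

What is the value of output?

Step 1: Trace yields in order:
  yield 21
  yield 0
  yield 1
  yield 22
  yield 0
  yield 1
  yield 2
Therefore output = [21, 0, 1, 22, 0, 1, 2].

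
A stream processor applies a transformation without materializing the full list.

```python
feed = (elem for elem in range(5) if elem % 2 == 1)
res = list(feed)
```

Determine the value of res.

Step 1: Filter range(5) keeping only odd values:
  elem=0: even, excluded
  elem=1: odd, included
  elem=2: even, excluded
  elem=3: odd, included
  elem=4: even, excluded
Therefore res = [1, 3].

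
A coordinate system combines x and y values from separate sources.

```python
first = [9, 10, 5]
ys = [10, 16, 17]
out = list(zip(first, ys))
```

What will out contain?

Step 1: zip pairs elements at same index:
  Index 0: (9, 10)
  Index 1: (10, 16)
  Index 2: (5, 17)
Therefore out = [(9, 10), (10, 16), (5, 17)].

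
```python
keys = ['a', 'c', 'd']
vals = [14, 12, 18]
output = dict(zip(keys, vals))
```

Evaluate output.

Step 1: zip pairs keys with values:
  'a' -> 14
  'c' -> 12
  'd' -> 18
Therefore output = {'a': 14, 'c': 12, 'd': 18}.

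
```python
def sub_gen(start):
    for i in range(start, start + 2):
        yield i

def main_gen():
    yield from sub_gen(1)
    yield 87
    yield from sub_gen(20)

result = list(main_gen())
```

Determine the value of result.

Step 1: main_gen() delegates to sub_gen(1):
  yield 1
  yield 2
Step 2: yield 87
Step 3: Delegates to sub_gen(20):
  yield 20
  yield 21
Therefore result = [1, 2, 87, 20, 21].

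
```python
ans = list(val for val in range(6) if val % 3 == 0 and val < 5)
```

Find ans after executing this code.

Step 1: Filter range(6) where val % 3 == 0 and val < 5:
  val=0: both conditions met, included
  val=1: excluded (1 % 3 != 0)
  val=2: excluded (2 % 3 != 0)
  val=3: both conditions met, included
  val=4: excluded (4 % 3 != 0)
  val=5: excluded (5 % 3 != 0, 5 >= 5)
Therefore ans = [0, 3].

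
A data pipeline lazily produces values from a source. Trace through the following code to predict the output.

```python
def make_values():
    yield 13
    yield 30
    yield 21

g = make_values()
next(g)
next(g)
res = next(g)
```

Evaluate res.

Step 1: make_values() creates a generator.
Step 2: next(g) yields 13 (consumed and discarded).
Step 3: next(g) yields 30 (consumed and discarded).
Step 4: next(g) yields 21, assigned to res.
Therefore res = 21.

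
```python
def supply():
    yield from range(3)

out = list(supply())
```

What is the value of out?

Step 1: yield from delegates to the iterable, yielding each element.
Step 2: Collected values: [0, 1, 2].
Therefore out = [0, 1, 2].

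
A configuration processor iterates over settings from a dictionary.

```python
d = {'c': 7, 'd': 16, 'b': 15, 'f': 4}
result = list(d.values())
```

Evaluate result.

Step 1: d.values() returns the dictionary values in insertion order.
Therefore result = [7, 16, 15, 4].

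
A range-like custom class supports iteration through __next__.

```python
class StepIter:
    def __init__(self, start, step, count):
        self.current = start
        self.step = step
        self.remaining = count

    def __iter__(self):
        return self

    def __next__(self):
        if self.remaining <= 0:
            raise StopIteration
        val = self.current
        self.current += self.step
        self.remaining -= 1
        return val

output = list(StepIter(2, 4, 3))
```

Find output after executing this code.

Step 1: StepIter starts at 2, increments by 4, for 3 steps:
  Yield 2, then current += 4
  Yield 6, then current += 4
  Yield 10, then current += 4
Therefore output = [2, 6, 10].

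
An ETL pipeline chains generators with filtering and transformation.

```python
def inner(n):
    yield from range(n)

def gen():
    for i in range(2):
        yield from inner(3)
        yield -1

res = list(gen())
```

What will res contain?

Step 1: For each i in range(2):
  i=0: yield from inner(3) -> [0, 1, 2], then yield -1
  i=1: yield from inner(3) -> [0, 1, 2], then yield -1
Therefore res = [0, 1, 2, -1, 0, 1, 2, -1].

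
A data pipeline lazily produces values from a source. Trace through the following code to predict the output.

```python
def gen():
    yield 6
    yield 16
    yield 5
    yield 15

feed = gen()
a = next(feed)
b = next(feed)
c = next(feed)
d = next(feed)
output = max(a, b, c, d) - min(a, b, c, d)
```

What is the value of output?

Step 1: Create generator and consume all values:
  a = next(feed) = 6
  b = next(feed) = 16
  c = next(feed) = 5
  d = next(feed) = 15
Step 2: max = 16, min = 5, output = 16 - 5 = 11.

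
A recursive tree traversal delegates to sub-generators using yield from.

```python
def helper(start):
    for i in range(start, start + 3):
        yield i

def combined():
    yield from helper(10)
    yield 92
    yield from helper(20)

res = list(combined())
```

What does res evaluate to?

Step 1: combined() delegates to helper(10):
  yield 10
  yield 11
  yield 12
Step 2: yield 92
Step 3: Delegates to helper(20):
  yield 20
  yield 21
  yield 22
Therefore res = [10, 11, 12, 92, 20, 21, 22].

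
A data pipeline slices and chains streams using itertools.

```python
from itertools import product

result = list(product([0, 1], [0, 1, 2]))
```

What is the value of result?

Step 1: product([0, 1], [0, 1, 2]) gives all pairs:
  (0, 0)
  (0, 1)
  (0, 2)
  (1, 0)
  (1, 1)
  (1, 2)
Therefore result = [(0, 0), (0, 1), (0, 2), (1, 0), (1, 1), (1, 2)].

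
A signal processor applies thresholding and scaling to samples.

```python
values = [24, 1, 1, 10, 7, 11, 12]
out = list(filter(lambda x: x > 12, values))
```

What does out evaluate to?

Step 1: Filter elements > 12:
  24: kept
  1: removed
  1: removed
  10: removed
  7: removed
  11: removed
  12: removed
Therefore out = [24].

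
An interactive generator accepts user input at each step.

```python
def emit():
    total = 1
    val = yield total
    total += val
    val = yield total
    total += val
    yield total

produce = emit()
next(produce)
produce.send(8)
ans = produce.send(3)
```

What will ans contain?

Step 1: next() -> yield total=1.
Step 2: send(8) -> val=8, total = 1+8 = 9, yield 9.
Step 3: send(3) -> val=3, total = 9+3 = 12, yield 12.
Therefore ans = 12.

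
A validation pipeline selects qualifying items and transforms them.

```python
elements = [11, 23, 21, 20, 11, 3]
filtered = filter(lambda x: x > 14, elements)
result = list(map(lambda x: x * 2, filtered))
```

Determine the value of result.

Step 1: Filter elements for elements > 14:
  11: removed
  23: kept
  21: kept
  20: kept
  11: removed
  3: removed
Step 2: Map x * 2 on filtered [23, 21, 20]:
  23 -> 46
  21 -> 42
  20 -> 40
Therefore result = [46, 42, 40].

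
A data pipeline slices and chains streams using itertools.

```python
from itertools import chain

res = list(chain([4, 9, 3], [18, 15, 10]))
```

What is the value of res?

Step 1: chain() concatenates iterables: [4, 9, 3] + [18, 15, 10].
Therefore res = [4, 9, 3, 18, 15, 10].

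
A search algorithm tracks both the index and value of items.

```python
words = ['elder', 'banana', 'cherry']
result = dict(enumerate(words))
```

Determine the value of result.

Step 1: enumerate pairs indices with words:
  0 -> 'elder'
  1 -> 'banana'
  2 -> 'cherry'
Therefore result = {0: 'elder', 1: 'banana', 2: 'cherry'}.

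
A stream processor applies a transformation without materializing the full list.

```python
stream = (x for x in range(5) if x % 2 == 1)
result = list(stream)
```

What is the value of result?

Step 1: Filter range(5) keeping only odd values:
  x=0: even, excluded
  x=1: odd, included
  x=2: even, excluded
  x=3: odd, included
  x=4: even, excluded
Therefore result = [1, 3].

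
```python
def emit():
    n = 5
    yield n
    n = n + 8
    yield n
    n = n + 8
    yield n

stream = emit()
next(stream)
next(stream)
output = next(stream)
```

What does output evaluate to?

Step 1: Trace through generator execution:
  Yield 1: n starts at 5, yield 5
  Yield 2: n = 5 + 8 = 13, yield 13
  Yield 3: n = 13 + 8 = 21, yield 21
Step 2: First next() gets 5, second next() gets the second value, third next() yields 21.
Therefore output = 21.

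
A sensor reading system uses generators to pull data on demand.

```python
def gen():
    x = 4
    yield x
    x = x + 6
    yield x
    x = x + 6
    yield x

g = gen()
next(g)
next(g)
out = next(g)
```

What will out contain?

Step 1: Trace through generator execution:
  Yield 1: x starts at 4, yield 4
  Yield 2: x = 4 + 6 = 10, yield 10
  Yield 3: x = 10 + 6 = 16, yield 16
Step 2: First next() gets 4, second next() gets the second value, third next() yields 16.
Therefore out = 16.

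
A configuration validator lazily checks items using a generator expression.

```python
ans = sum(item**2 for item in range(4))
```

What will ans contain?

Step 1: Compute item**2 for each item in range(4):
  item=0: 0**2 = 0
  item=1: 1**2 = 1
  item=2: 2**2 = 4
  item=3: 3**2 = 9
Step 2: sum = 0 + 1 + 4 + 9 = 14.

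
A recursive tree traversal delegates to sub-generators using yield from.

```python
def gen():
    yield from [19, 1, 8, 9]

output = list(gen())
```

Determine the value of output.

Step 1: yield from delegates to the iterable, yielding each element.
Step 2: Collected values: [19, 1, 8, 9].
Therefore output = [19, 1, 8, 9].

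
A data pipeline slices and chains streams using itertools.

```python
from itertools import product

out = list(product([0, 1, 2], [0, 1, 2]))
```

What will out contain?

Step 1: product([0, 1, 2], [0, 1, 2]) gives all pairs:
  (0, 0)
  (0, 1)
  (0, 2)
  (1, 0)
  (1, 1)
  (1, 2)
  (2, 0)
  (2, 1)
  (2, 2)
Therefore out = [(0, 0), (0, 1), (0, 2), (1, 0), (1, 1), (1, 2), (2, 0), (2, 1), (2, 2)].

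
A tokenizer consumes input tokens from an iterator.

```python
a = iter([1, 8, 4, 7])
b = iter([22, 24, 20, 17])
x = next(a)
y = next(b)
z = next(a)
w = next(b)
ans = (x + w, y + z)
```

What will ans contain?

Step 1: a iterates [1, 8, 4, 7], b iterates [22, 24, 20, 17].
Step 2: x = next(a) = 1, y = next(b) = 22.
Step 3: z = next(a) = 8, w = next(b) = 24.
Step 4: ans = (1 + 24, 22 + 8) = (25, 30).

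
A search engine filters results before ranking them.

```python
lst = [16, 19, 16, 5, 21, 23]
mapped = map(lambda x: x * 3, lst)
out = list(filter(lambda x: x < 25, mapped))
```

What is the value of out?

Step 1: Map x * 3:
  16 -> 48
  19 -> 57
  16 -> 48
  5 -> 15
  21 -> 63
  23 -> 69
Step 2: Filter for < 25:
  48: removed
  57: removed
  48: removed
  15: kept
  63: removed
  69: removed
Therefore out = [15].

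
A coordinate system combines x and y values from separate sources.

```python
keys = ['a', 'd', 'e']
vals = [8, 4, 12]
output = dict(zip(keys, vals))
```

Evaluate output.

Step 1: zip pairs keys with values:
  'a' -> 8
  'd' -> 4
  'e' -> 12
Therefore output = {'a': 8, 'd': 4, 'e': 12}.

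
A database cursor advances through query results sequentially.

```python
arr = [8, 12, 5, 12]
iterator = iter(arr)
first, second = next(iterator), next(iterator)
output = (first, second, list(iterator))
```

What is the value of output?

Step 1: Create iterator over [8, 12, 5, 12].
Step 2: first = 8, second = 12.
Step 3: Remaining elements: [5, 12].
Therefore output = (8, 12, [5, 12]).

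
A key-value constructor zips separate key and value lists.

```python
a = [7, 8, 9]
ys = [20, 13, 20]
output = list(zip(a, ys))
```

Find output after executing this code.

Step 1: zip pairs elements at same index:
  Index 0: (7, 20)
  Index 1: (8, 13)
  Index 2: (9, 20)
Therefore output = [(7, 20), (8, 13), (9, 20)].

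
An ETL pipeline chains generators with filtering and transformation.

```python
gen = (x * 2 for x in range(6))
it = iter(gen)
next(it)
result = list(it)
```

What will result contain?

Step 1: Generator produces [0, 2, 4, 6, 8, 10].
Step 2: next(it) consumes first element (0).
Step 3: list(it) collects remaining: [2, 4, 6, 8, 10].
Therefore result = [2, 4, 6, 8, 10].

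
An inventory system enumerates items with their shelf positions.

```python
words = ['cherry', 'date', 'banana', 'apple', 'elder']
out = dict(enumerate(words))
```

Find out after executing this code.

Step 1: enumerate pairs indices with words:
  0 -> 'cherry'
  1 -> 'date'
  2 -> 'banana'
  3 -> 'apple'
  4 -> 'elder'
Therefore out = {0: 'cherry', 1: 'date', 2: 'banana', 3: 'apple', 4: 'elder'}.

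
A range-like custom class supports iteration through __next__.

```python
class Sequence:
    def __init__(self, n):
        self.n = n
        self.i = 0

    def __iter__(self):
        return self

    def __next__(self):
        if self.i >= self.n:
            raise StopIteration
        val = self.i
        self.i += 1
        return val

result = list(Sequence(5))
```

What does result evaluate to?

Step 1: Sequence(5) creates an iterator counting 0 to 4.
Step 2: list() consumes all values: [0, 1, 2, 3, 4].
Therefore result = [0, 1, 2, 3, 4].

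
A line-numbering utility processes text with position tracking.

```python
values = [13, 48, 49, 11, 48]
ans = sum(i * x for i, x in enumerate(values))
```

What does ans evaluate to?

Step 1: Compute i * x for each (i, x) in enumerate([13, 48, 49, 11, 48]):
  i=0, x=13: 0*13 = 0
  i=1, x=48: 1*48 = 48
  i=2, x=49: 2*49 = 98
  i=3, x=11: 3*11 = 33
  i=4, x=48: 4*48 = 192
Step 2: sum = 0 + 48 + 98 + 33 + 192 = 371.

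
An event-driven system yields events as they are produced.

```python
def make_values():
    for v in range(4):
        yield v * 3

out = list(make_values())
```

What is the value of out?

Step 1: For each v in range(4), yield v * 3:
  v=0: yield 0 * 3 = 0
  v=1: yield 1 * 3 = 3
  v=2: yield 2 * 3 = 6
  v=3: yield 3 * 3 = 9
Therefore out = [0, 3, 6, 9].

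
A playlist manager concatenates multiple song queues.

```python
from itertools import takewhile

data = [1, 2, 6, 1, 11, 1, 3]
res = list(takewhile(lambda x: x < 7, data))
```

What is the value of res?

Step 1: takewhile stops at first element >= 7:
  1 < 7: take
  2 < 7: take
  6 < 7: take
  1 < 7: take
  11 >= 7: stop
Therefore res = [1, 2, 6, 1].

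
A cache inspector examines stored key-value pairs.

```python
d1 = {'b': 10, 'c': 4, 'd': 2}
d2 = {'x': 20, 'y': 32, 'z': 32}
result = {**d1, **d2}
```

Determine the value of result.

Step 1: Merge d1 and d2 (d2 values override on key conflicts).
Step 2: d1 has keys ['b', 'c', 'd'], d2 has keys ['x', 'y', 'z'].
Therefore result = {'b': 10, 'c': 4, 'd': 2, 'x': 20, 'y': 32, 'z': 32}.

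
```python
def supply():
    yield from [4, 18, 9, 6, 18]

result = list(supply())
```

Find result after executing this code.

Step 1: yield from delegates to the iterable, yielding each element.
Step 2: Collected values: [4, 18, 9, 6, 18].
Therefore result = [4, 18, 9, 6, 18].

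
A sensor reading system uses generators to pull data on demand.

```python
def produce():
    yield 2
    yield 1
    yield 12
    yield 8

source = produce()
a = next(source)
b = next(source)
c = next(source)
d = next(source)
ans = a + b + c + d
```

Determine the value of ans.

Step 1: Create generator and consume all values:
  a = next(source) = 2
  b = next(source) = 1
  c = next(source) = 12
  d = next(source) = 8
Step 2: ans = 2 + 1 + 12 + 8 = 23.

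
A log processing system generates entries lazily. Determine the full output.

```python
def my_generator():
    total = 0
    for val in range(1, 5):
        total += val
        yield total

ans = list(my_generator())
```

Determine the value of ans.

Step 1: Generator accumulates running sum:
  val=1: total = 1, yield 1
  val=2: total = 3, yield 3
  val=3: total = 6, yield 6
  val=4: total = 10, yield 10
Therefore ans = [1, 3, 6, 10].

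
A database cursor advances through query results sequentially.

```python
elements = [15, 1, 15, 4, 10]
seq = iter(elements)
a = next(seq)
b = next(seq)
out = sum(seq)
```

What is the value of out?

Step 1: Create iterator over [15, 1, 15, 4, 10].
Step 2: a = next() = 15, b = next() = 1.
Step 3: sum() of remaining [15, 4, 10] = 29.
Therefore out = 29.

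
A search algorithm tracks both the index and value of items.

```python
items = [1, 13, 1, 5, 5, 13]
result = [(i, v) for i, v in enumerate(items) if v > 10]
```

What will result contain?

Step 1: Filter enumerate([1, 13, 1, 5, 5, 13]) keeping v > 10:
  (0, 1): 1 <= 10, excluded
  (1, 13): 13 > 10, included
  (2, 1): 1 <= 10, excluded
  (3, 5): 5 <= 10, excluded
  (4, 5): 5 <= 10, excluded
  (5, 13): 13 > 10, included
Therefore result = [(1, 13), (5, 13)].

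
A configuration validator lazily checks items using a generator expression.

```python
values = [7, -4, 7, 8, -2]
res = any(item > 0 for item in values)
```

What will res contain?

Step 1: Check item > 0 for each element in [7, -4, 7, 8, -2]:
  7 > 0: True
  -4 > 0: False
  7 > 0: True
  8 > 0: True
  -2 > 0: False
Step 2: any() returns True.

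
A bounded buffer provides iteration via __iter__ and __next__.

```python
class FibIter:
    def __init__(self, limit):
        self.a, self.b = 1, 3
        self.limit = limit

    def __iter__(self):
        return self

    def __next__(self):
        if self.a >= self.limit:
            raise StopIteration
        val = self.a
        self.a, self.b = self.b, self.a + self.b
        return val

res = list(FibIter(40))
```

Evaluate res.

Step 1: Fibonacci-like sequence (a=1, b=3) until >= 40:
  Yield 1, then a,b = 3,4
  Yield 3, then a,b = 4,7
  Yield 4, then a,b = 7,11
  Yield 7, then a,b = 11,18
  Yield 11, then a,b = 18,29
  Yield 18, then a,b = 29,47
  Yield 29, then a,b = 47,76
Step 2: 47 >= 40, stop.
Therefore res = [1, 3, 4, 7, 11, 18, 29].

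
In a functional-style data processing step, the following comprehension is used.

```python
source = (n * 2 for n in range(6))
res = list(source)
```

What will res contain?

Step 1: For each n in range(6), compute n*2:
  n=0: 0*2 = 0
  n=1: 1*2 = 2
  n=2: 2*2 = 4
  n=3: 3*2 = 6
  n=4: 4*2 = 8
  n=5: 5*2 = 10
Therefore res = [0, 2, 4, 6, 8, 10].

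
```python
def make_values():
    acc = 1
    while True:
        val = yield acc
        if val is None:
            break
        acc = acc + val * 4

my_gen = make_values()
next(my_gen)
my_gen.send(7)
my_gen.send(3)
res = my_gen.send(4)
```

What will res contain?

Step 1: next() -> yield acc=1.
Step 2: send(7) -> val=7, acc = 1 + 7*4 = 29, yield 29.
Step 3: send(3) -> val=3, acc = 29 + 3*4 = 41, yield 41.
Step 4: send(4) -> val=4, acc = 41 + 4*4 = 57, yield 57.
Therefore res = 57.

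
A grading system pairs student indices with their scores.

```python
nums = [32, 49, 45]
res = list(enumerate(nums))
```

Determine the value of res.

Step 1: enumerate pairs each element with its index:
  (0, 32)
  (1, 49)
  (2, 45)
Therefore res = [(0, 32), (1, 49), (2, 45)].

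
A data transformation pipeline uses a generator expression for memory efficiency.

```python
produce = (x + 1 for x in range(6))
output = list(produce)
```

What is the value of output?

Step 1: For each x in range(6), compute x+1:
  x=0: 0+1 = 1
  x=1: 1+1 = 2
  x=2: 2+1 = 3
  x=3: 3+1 = 4
  x=4: 4+1 = 5
  x=5: 5+1 = 6
Therefore output = [1, 2, 3, 4, 5, 6].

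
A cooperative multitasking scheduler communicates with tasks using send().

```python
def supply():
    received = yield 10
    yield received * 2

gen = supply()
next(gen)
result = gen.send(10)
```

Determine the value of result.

Step 1: next(gen) advances to first yield, producing 10.
Step 2: send(10) resumes, received = 10.
Step 3: yield received * 2 = 10 * 2 = 20.
Therefore result = 20.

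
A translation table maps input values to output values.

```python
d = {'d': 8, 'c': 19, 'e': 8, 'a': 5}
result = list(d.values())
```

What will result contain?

Step 1: d.values() returns the dictionary values in insertion order.
Therefore result = [8, 19, 8, 5].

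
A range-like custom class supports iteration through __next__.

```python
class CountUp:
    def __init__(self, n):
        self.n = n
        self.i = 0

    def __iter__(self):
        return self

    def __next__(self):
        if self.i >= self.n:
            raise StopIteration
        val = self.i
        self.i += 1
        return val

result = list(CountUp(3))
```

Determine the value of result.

Step 1: CountUp(3) creates an iterator counting 0 to 2.
Step 2: list() consumes all values: [0, 1, 2].
Therefore result = [0, 1, 2].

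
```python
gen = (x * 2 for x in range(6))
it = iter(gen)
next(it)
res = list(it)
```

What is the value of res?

Step 1: Generator produces [0, 2, 4, 6, 8, 10].
Step 2: next(it) consumes first element (0).
Step 3: list(it) collects remaining: [2, 4, 6, 8, 10].
Therefore res = [2, 4, 6, 8, 10].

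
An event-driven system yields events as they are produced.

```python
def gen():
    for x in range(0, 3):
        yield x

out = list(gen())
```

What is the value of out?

Step 1: The generator yields each value from range(0, 3).
Step 2: list() consumes all yields: [0, 1, 2].
Therefore out = [0, 1, 2].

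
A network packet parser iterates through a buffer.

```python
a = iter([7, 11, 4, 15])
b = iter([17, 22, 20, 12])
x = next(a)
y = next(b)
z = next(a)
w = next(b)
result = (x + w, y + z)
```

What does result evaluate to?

Step 1: a iterates [7, 11, 4, 15], b iterates [17, 22, 20, 12].
Step 2: x = next(a) = 7, y = next(b) = 17.
Step 3: z = next(a) = 11, w = next(b) = 22.
Step 4: result = (7 + 22, 17 + 11) = (29, 28).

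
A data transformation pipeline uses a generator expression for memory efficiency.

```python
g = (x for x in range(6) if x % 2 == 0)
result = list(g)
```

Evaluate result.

Step 1: Filter range(6) keeping only even values:
  x=0: even, included
  x=1: odd, excluded
  x=2: even, included
  x=3: odd, excluded
  x=4: even, included
  x=5: odd, excluded
Therefore result = [0, 2, 4].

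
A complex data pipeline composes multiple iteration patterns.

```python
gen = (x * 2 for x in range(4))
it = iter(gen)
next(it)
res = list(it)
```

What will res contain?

Step 1: Generator produces [0, 2, 4, 6].
Step 2: next(it) consumes first element (0).
Step 3: list(it) collects remaining: [2, 4, 6].
Therefore res = [2, 4, 6].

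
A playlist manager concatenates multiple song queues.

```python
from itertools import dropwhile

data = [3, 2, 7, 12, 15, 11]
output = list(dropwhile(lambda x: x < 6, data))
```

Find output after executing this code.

Step 1: dropwhile drops elements while < 6:
  3 < 6: dropped
  2 < 6: dropped
  7: kept (dropping stopped)
Step 2: Remaining elements kept regardless of condition.
Therefore output = [7, 12, 15, 11].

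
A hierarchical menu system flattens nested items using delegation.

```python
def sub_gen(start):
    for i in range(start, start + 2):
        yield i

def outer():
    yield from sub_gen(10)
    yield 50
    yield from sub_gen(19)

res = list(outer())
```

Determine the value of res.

Step 1: outer() delegates to sub_gen(10):
  yield 10
  yield 11
Step 2: yield 50
Step 3: Delegates to sub_gen(19):
  yield 19
  yield 20
Therefore res = [10, 11, 50, 19, 20].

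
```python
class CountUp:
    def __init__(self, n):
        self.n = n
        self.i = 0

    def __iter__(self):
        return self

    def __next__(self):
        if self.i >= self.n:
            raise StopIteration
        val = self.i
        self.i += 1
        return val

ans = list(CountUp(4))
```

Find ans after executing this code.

Step 1: CountUp(4) creates an iterator counting 0 to 3.
Step 2: list() consumes all values: [0, 1, 2, 3].
Therefore ans = [0, 1, 2, 3].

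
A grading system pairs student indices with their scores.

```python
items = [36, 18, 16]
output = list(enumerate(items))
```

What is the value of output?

Step 1: enumerate pairs each element with its index:
  (0, 36)
  (1, 18)
  (2, 16)
Therefore output = [(0, 36), (1, 18), (2, 16)].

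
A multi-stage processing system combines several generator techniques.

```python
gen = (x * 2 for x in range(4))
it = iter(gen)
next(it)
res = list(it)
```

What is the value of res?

Step 1: Generator produces [0, 2, 4, 6].
Step 2: next(it) consumes first element (0).
Step 3: list(it) collects remaining: [2, 4, 6].
Therefore res = [2, 4, 6].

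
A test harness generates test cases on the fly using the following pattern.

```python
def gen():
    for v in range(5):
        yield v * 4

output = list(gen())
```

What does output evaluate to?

Step 1: For each v in range(5), yield v * 4:
  v=0: yield 0 * 4 = 0
  v=1: yield 1 * 4 = 4
  v=2: yield 2 * 4 = 8
  v=3: yield 3 * 4 = 12
  v=4: yield 4 * 4 = 16
Therefore output = [0, 4, 8, 12, 16].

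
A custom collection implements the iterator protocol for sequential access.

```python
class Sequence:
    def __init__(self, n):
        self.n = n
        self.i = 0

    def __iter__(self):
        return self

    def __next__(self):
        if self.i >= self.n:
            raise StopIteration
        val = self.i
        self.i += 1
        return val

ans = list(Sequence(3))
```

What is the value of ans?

Step 1: Sequence(3) creates an iterator counting 0 to 2.
Step 2: list() consumes all values: [0, 1, 2].
Therefore ans = [0, 1, 2].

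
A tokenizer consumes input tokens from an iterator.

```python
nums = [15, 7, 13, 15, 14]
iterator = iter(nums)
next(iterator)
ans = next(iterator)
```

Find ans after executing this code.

Step 1: Create iterator over [15, 7, 13, 15, 14].
Step 2: next() consumes 15.
Step 3: next() returns 7.
Therefore ans = 7.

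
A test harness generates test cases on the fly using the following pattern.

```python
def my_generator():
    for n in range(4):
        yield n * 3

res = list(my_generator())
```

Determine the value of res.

Step 1: For each n in range(4), yield n * 3:
  n=0: yield 0 * 3 = 0
  n=1: yield 1 * 3 = 3
  n=2: yield 2 * 3 = 6
  n=3: yield 3 * 3 = 9
Therefore res = [0, 3, 6, 9].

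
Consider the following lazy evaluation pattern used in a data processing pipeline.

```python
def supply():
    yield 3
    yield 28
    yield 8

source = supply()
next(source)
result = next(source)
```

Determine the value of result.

Step 1: supply() creates a generator.
Step 2: next(source) yields 3 (consumed and discarded).
Step 3: next(source) yields 28, assigned to result.
Therefore result = 28.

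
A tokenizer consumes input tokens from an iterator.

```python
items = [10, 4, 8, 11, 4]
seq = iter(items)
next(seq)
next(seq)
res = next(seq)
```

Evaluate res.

Step 1: Create iterator over [10, 4, 8, 11, 4].
Step 2: next() consumes 10.
Step 3: next() consumes 4.
Step 4: next() returns 8.
Therefore res = 8.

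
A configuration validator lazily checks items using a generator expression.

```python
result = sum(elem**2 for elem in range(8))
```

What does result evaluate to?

Step 1: Compute elem**2 for each elem in range(8):
  elem=0: 0**2 = 0
  elem=1: 1**2 = 1
  elem=2: 2**2 = 4
  elem=3: 3**2 = 9
  elem=4: 4**2 = 16
  elem=5: 5**2 = 25
  elem=6: 6**2 = 36
  elem=7: 7**2 = 49
Step 2: sum = 0 + 1 + 4 + 9 + 16 + 25 + 36 + 49 = 140.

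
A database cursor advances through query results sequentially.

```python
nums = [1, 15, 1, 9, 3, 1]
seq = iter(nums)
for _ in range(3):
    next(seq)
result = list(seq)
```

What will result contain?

Step 1: Create iterator over [1, 15, 1, 9, 3, 1].
Step 2: Advance 3 positions (consuming [1, 15, 1]).
Step 3: list() collects remaining elements: [9, 3, 1].
Therefore result = [9, 3, 1].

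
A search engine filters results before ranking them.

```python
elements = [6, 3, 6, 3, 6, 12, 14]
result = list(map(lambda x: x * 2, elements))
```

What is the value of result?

Step 1: Apply lambda x: x * 2 to each element:
  6 -> 12
  3 -> 6
  6 -> 12
  3 -> 6
  6 -> 12
  12 -> 24
  14 -> 28
Therefore result = [12, 6, 12, 6, 12, 24, 28].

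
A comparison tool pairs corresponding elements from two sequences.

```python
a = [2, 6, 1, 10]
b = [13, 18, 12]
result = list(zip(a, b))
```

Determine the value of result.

Step 1: zip stops at shortest (len(a)=4, len(b)=3):
  Index 0: (2, 13)
  Index 1: (6, 18)
  Index 2: (1, 12)
Step 2: Last element of a (10) has no pair, dropped.
Therefore result = [(2, 13), (6, 18), (1, 12)].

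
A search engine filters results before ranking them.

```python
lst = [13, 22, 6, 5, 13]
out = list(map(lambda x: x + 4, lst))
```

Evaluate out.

Step 1: Apply lambda x: x + 4 to each element:
  13 -> 17
  22 -> 26
  6 -> 10
  5 -> 9
  13 -> 17
Therefore out = [17, 26, 10, 9, 17].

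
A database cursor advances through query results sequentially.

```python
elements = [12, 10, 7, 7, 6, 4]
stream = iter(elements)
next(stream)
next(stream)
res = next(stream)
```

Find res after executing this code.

Step 1: Create iterator over [12, 10, 7, 7, 6, 4].
Step 2: next() consumes 12.
Step 3: next() consumes 10.
Step 4: next() returns 7.
Therefore res = 7.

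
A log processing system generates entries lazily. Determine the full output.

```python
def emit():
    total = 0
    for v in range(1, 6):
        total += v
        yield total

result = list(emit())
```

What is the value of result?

Step 1: Generator accumulates running sum:
  v=1: total = 1, yield 1
  v=2: total = 3, yield 3
  v=3: total = 6, yield 6
  v=4: total = 10, yield 10
  v=5: total = 15, yield 15
Therefore result = [1, 3, 6, 10, 15].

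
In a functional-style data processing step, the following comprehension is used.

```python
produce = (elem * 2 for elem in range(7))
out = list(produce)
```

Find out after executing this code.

Step 1: For each elem in range(7), compute elem*2:
  elem=0: 0*2 = 0
  elem=1: 1*2 = 2
  elem=2: 2*2 = 4
  elem=3: 3*2 = 6
  elem=4: 4*2 = 8
  elem=5: 5*2 = 10
  elem=6: 6*2 = 12
Therefore out = [0, 2, 4, 6, 8, 10, 12].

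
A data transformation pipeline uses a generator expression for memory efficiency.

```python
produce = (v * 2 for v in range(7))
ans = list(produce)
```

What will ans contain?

Step 1: For each v in range(7), compute v*2:
  v=0: 0*2 = 0
  v=1: 1*2 = 2
  v=2: 2*2 = 4
  v=3: 3*2 = 6
  v=4: 4*2 = 8
  v=5: 5*2 = 10
  v=6: 6*2 = 12
Therefore ans = [0, 2, 4, 6, 8, 10, 12].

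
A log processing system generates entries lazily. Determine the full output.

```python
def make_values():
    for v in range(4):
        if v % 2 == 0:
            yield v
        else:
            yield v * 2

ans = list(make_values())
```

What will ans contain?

Step 1: For each v in range(4), yield v if even, else v*2:
  v=0 (even): yield 0
  v=1 (odd): yield 1*2 = 2
  v=2 (even): yield 2
  v=3 (odd): yield 3*2 = 6
Therefore ans = [0, 2, 2, 6].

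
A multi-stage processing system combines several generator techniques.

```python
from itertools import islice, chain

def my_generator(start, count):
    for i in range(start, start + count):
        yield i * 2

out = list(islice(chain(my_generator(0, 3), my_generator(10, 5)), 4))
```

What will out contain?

Step 1: my_generator(0, 3) yields [0, 2, 4].
Step 2: my_generator(10, 5) yields [20, 22, 24, 26, 28].
Step 3: chain concatenates: [0, 2, 4, 20, 22, 24, 26, 28].
Step 4: islice takes first 4: [0, 2, 4, 20].
Therefore out = [0, 2, 4, 20].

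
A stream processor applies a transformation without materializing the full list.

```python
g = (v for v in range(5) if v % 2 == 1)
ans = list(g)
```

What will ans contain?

Step 1: Filter range(5) keeping only odd values:
  v=0: even, excluded
  v=1: odd, included
  v=2: even, excluded
  v=3: odd, included
  v=4: even, excluded
Therefore ans = [1, 3].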